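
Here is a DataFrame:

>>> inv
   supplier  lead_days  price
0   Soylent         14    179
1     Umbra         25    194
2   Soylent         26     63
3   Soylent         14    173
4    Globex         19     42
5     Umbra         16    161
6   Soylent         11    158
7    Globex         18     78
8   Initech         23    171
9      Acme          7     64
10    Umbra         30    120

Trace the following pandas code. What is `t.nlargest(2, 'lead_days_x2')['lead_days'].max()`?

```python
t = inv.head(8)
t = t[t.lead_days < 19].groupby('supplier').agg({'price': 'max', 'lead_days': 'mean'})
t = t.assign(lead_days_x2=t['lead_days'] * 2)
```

18.0

take first 8 rows:
  supplier  lead_days  price
0  Soylent         14    179
1    Umbra         25    194
2  Soylent         26     63
3  Soylent         14    173
4   Globex         19     42
5    Umbra         16    161
6  Soylent         11    158
7   Globex         18     78
filter rows where lead_days < 19:
  supplier  lead_days  price
0  Soylent         14    179
3  Soylent         14    173
5    Umbra         16    161
6  Soylent         11    158
7   Globex         18     78
group by supplier: max(price), mean(lead_days):
          price  lead_days
supplier                  
Globex       78       18.0
Soylent     179       13.0
Umbra       161       16.0
add column lead_days_x2 = t['lead_days'] * 2:
          price  lead_days  lead_days_x2
supplier                                
Globex       78       18.0          36.0
Soylent     179       13.0          26.0
Umbra       161       16.0          32.0
take 2 rows with largest lead_days_x2:
          price  lead_days  lead_days_x2
supplier                                
Globex       78       18.0          36.0
Umbra       161       16.0          32.0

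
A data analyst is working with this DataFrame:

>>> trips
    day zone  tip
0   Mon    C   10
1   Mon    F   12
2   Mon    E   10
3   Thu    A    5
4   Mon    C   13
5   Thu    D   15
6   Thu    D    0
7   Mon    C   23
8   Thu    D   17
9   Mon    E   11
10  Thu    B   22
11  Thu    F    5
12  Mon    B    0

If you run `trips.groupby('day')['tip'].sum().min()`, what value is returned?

64

group by day, sum of tip:
day
Mon    79
Thu    64
Name: tip, dtype: int64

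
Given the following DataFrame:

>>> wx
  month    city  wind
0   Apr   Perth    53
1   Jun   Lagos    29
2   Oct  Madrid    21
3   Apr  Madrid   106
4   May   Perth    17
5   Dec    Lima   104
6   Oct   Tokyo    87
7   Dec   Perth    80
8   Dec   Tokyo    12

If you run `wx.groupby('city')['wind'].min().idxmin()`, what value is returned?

group by city, min of wind:
city
Lagos      29
Lima      104
Madrid     21
Perth      17
Tokyo      12
Name: wind, dtype: int64

Tokyo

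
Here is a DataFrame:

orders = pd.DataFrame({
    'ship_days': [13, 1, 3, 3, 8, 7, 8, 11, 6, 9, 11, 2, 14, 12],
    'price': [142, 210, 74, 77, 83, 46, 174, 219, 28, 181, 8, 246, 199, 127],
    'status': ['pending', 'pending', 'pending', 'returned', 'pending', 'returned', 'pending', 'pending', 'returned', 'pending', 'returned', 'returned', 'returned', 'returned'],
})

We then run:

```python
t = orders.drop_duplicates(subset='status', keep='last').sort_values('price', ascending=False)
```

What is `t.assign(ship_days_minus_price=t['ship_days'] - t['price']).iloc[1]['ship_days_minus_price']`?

-115

drop duplicate status (keep=last):
    ship_days  price    status
9           9    181   pending
13         12    127  returned
sort by price descending:
    ship_days  price    status
9           9    181   pending
13         12    127  returned
add column ship_days_minus_price = t['ship_days'] - t['price']:
    ship_days  price    status  ship_days_minus_price
9           9    181   pending                   -172
13         12    127  returned                   -115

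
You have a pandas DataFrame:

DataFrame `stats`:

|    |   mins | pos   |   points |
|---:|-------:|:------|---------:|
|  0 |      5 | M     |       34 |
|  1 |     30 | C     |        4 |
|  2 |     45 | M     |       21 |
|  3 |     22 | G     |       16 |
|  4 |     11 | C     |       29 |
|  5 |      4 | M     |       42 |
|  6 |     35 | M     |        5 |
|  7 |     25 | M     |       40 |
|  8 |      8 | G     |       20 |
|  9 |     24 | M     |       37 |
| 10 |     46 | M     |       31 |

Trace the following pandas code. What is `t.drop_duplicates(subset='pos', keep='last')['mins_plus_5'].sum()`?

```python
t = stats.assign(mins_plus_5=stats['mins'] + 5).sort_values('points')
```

add column mins_plus_5 = stats['mins'] + 5:
    mins pos  points  mins_plus_5
0      5   M      34           10
1     30   C       4           35
2     45   M      21           50
3     22   G      16           27
4     11   C      29           16
5      4   M      42            9
6     35   M       5           40
7     25   M      40           30
8      8   G      20           13
9     24   M      37           29
10    46   M      31           51
sort by points:
    mins pos  points  mins_plus_5
1     30   C       4           35
6     35   M       5           40
3     22   G      16           27
8      8   G      20           13
2     45   M      21           50
4     11   C      29           16
10    46   M      31           51
0      5   M      34           10
9     24   M      37           29
7     25   M      40           30
5      4   M      42            9
drop duplicate pos (keep=last):
   mins pos  points  mins_plus_5
8     8   G      20           13
4    11   C      29           16
5     4   M      42            9
Then the sum of column 'mins_plus_5': 38

38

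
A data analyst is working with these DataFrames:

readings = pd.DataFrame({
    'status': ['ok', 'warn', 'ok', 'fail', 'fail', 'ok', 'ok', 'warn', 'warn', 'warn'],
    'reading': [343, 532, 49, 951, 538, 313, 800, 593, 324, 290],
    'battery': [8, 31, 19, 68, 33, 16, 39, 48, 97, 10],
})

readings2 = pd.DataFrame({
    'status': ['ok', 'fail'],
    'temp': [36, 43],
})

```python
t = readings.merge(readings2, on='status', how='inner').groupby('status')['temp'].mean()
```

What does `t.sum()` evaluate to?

79.0

merge on 'status' (how='inner') → 6 rows:
  status  reading  battery  temp
0     ok      343        8    36
1     ok       49       19    36
2   fail      951       68    43
3   fail      538       33    43
4     ok      313       16    36
5     ok      800       39    36
group by status, mean of temp:
status
fail    43.0
ok      36.0
Name: temp, dtype: float64
The sum of the resulting series is 79.0.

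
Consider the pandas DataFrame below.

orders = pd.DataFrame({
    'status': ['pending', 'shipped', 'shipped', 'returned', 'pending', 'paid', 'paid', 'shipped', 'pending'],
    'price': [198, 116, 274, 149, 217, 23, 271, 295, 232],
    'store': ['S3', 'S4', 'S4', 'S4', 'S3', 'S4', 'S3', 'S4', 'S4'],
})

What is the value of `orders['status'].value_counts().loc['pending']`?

value_counts of status:
status
pending     3
shipped     3
paid        2
returned    1
Name: count, dtype: int64
Hence 3.

3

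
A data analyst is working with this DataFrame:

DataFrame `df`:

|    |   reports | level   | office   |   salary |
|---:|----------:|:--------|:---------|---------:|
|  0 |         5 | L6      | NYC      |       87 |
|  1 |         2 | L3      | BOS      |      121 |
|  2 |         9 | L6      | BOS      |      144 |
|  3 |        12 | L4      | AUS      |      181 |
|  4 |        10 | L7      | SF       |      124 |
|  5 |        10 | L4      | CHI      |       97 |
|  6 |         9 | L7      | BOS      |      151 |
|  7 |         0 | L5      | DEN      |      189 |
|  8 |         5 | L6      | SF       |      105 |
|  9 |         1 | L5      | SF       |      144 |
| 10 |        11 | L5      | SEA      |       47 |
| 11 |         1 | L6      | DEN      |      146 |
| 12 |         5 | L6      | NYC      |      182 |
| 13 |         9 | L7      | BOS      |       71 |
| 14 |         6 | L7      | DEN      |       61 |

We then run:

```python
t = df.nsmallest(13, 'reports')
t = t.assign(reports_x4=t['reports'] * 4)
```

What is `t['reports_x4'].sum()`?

take 13 rows with smallest reports:
    reports level office  salary
7         0    L5    DEN     189
9         1    L5     SF     144
11        1    L6    DEN     146
1         2    L3    BOS     121
0         5    L6    NYC      87
8         5    L6     SF     105
12        5    L6    NYC     182
14        6    L7    DEN      61
2         9    L6    BOS     144
6         9    L7    BOS     151
13        9    L7    BOS      71
4        10    L7     SF     124
5        10    L4    CHI      97
add column reports_x4 = t['reports'] * 4:
    reports level office  salary  reports_x4
7         0    L5    DEN     189           0
9         1    L5     SF     144           4
11        1    L6    DEN     146           4
1         2    L3    BOS     121           8
0         5    L6    NYC      87          20
8         5    L6     SF     105          20
12        5    L6    NYC     182          20
14        6    L7    DEN      61          24
2         9    L6    BOS     144          36
6         9    L7    BOS     151          36
13        9    L7    BOS      71          36
4        10    L7     SF     124          40
5        10    L4    CHI      97          40

288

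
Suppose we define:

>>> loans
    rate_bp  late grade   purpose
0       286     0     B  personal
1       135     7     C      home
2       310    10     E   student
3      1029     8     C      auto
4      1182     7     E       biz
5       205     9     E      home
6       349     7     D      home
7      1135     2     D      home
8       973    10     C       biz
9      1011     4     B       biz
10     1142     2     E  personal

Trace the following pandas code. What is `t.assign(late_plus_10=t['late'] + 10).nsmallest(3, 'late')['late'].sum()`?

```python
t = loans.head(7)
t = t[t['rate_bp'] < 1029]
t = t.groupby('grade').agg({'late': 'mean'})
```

14.0

take first 7 rows:
   rate_bp  late grade   purpose
0      286     0     B  personal
1      135     7     C      home
2      310    10     E   student
3     1029     8     C      auto
4     1182     7     E       biz
5      205     9     E      home
6      349     7     D      home
filter rows where rate_bp < 1029:
   rate_bp  late grade   purpose
0      286     0     B  personal
1      135     7     C      home
2      310    10     E   student
5      205     9     E      home
6      349     7     D      home
group by grade, mean of late:
       late
grade      
B       0.0
C       7.0
D       7.0
E       9.5
add column late_plus_10 = t['late'] + 10:
       late  late_plus_10
grade                    
B       0.0          10.0
C       7.0          17.0
D       7.0          17.0
E       9.5          19.5
take 3 rows with smallest late:
       late  late_plus_10
grade                    
B       0.0          10.0
C       7.0          17.0
D       7.0          17.0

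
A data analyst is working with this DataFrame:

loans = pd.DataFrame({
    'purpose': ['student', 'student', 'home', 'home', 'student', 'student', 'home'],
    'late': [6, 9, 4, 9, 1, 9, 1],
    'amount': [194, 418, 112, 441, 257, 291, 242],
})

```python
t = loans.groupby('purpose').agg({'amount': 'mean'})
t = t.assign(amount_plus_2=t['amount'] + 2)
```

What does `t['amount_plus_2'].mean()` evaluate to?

group by purpose, mean of amount:
         amount
purpose        
home      265.0
student   290.0
add column amount_plus_2 = t['amount'] + 2:
         amount  amount_plus_2
purpose                       
home      265.0          267.0
student   290.0          292.0
Hence 279.5.

279.5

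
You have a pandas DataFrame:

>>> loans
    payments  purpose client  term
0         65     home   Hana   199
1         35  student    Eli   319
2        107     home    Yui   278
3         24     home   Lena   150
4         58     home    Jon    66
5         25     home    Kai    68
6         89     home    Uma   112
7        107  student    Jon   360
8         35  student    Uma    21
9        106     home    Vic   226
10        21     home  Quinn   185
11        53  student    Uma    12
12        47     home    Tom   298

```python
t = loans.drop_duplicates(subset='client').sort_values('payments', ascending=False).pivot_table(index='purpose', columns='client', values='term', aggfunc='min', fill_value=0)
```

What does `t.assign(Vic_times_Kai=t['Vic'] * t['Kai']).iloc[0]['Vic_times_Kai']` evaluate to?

drop duplicate client (keep=first):
    payments  purpose client  term
0         65     home   Hana   199
1         35  student    Eli   319
2        107     home    Yui   278
3         24     home   Lena   150
4         58     home    Jon    66
5         25     home    Kai    68
6         89     home    Uma   112
9        106     home    Vic   226
10        21     home  Quinn   185
12        47     home    Tom   298
sort by payments descending:
    payments  purpose client  term
2        107     home    Yui   278
9        106     home    Vic   226
6         89     home    Uma   112
0         65     home   Hana   199
4         58     home    Jon    66
12        47     home    Tom   298
1         35  student    Eli   319
5         25     home    Kai    68
3         24     home   Lena   150
10        21     home  Quinn   185
pivot: rows=purpose, cols=client, min(term):
client   Eli  Hana  Jon  Kai  Lena  Quinn  Tom  Uma  Vic  Yui
purpose                                                      
home       0   199   66   68   150    185  298  112  226  278
student  319     0    0    0     0      0    0    0    0    0
add column Vic_times_Kai = t['Vic'] * t['Kai']:
client   Eli  Hana  Jon  Kai  Lena  Quinn  Tom  Uma  Vic  Yui  Vic_times_Kai
purpose                                                                     
home       0   199   66   68   150    185  298  112  226  278          15368
student  319     0    0    0     0      0    0    0    0    0              0

15368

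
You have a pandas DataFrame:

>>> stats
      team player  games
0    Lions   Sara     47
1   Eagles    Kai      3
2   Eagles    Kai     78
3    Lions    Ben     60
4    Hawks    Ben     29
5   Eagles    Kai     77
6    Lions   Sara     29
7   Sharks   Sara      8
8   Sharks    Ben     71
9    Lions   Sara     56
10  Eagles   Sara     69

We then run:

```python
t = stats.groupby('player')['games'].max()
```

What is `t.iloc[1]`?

group by player, max of games:
player
Ben     71
Kai     78
Sara    69
Name: games, dtype: int64
So iloc[1] = 78.

78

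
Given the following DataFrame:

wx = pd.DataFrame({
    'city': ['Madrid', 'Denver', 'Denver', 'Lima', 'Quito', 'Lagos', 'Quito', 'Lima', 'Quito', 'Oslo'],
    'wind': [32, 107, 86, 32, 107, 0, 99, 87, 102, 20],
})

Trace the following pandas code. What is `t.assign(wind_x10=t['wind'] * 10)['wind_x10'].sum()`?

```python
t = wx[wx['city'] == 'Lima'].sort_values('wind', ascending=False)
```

filter rows where city == 'Lima':
   city  wind
3  Lima    32
7  Lima    87
sort by wind descending:
   city  wind
7  Lima    87
3  Lima    32
add column wind_x10 = t['wind'] * 10:
   city  wind  wind_x10
7  Lima    87       870
3  Lima    32       320
Then the sum of column 'wind_x10': 1190

1190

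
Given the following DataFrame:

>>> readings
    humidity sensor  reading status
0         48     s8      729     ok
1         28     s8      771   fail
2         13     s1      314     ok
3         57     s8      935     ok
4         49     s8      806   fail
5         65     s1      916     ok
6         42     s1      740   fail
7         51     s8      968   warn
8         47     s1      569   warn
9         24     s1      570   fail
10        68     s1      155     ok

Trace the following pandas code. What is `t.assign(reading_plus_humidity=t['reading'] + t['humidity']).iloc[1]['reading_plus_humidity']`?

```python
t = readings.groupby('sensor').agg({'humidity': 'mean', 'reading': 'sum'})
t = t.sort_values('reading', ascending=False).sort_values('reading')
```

group by sensor: mean(humidity), sum(reading):
         humidity  reading
sensor                    
s1      43.166667     3264
s8      46.600000     4209
sort by reading descending:
         humidity  reading
sensor                    
s8      46.600000     4209
s1      43.166667     3264
sort by reading:
         humidity  reading
sensor                    
s1      43.166667     3264
s8      46.600000     4209
add column reading_plus_humidity = t['reading'] + t['humidity']:
         humidity  reading  reading_plus_humidity
sensor                                           
s1      43.166667     3264            3307.166667
s8      46.600000     4209            4255.600000
Reading off the value at position 1, column 'reading_plus_humidity', we get 4255.6.

4255.6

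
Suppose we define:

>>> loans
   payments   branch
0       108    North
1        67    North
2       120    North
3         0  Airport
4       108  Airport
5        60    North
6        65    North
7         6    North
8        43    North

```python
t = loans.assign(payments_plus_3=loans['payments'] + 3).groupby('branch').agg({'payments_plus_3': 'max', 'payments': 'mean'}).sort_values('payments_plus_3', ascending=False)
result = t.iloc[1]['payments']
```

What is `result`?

add column payments_plus_3 = loans['payments'] + 3:
   payments   branch  payments_plus_3
0       108    North              111
1        67    North               70
2       120    North              123
3         0  Airport                3
4       108  Airport              111
5        60    North               63
6        65    North               68
7         6    North                9
8        43    North               46
group by branch: max(payments_plus_3), mean(payments):
         payments_plus_3  payments
branch                            
Airport              111      54.0
North                123      67.0
sort by payments_plus_3 descending:
         payments_plus_3  payments
branch                            
North                123      67.0
Airport              111      54.0
Hence 54.0.

54.0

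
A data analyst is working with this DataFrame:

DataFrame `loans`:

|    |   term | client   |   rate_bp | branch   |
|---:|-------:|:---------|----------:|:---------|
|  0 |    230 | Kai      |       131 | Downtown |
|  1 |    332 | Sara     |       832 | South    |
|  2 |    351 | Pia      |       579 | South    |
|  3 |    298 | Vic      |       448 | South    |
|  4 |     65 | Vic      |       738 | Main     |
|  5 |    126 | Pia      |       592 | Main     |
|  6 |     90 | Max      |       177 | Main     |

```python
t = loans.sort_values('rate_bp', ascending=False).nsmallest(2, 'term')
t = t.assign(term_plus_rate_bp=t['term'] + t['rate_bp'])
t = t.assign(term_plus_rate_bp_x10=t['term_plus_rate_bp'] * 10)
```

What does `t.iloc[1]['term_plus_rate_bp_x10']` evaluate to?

sort by rate_bp descending:
   term client  rate_bp    branch
1   332   Sara      832     South
4    65    Vic      738      Main
5   126    Pia      592      Main
2   351    Pia      579     South
3   298    Vic      448     South
6    90    Max      177      Main
0   230    Kai      131  Downtown
take 2 rows with smallest term:
   term client  rate_bp branch
4    65    Vic      738   Main
6    90    Max      177   Main
add column term_plus_rate_bp = t['term'] + t['rate_bp']:
   term client  rate_bp branch  term_plus_rate_bp
4    65    Vic      738   Main                803
6    90    Max      177   Main                267
add column term_plus_rate_bp_x10 = t['term_plus_rate_bp'] * 10:
   term client  rate_bp branch  term_plus_rate_bp  term_plus_rate_bp_x10
4    65    Vic      738   Main                803                   8030
6    90    Max      177   Main                267                   2670
The value at position 1, column 'term_plus_rate_bp_x10' is 2670.

2670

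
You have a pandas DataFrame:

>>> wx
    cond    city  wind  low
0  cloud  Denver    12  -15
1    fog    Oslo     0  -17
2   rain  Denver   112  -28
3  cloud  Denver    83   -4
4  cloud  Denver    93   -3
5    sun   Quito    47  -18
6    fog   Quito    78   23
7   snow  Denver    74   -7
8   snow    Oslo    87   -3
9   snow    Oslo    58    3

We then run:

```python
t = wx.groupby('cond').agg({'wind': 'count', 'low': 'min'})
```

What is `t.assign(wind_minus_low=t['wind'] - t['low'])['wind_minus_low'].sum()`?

group by cond: count(wind), min(low):
       wind  low
cond            
cloud     3  -15
fog       2  -17
rain      1  -28
snow      3   -7
sun       1  -18
add column wind_minus_low = t['wind'] - t['low']:
       wind  low  wind_minus_low
cond                            
cloud     3  -15              18
fog       2  -17              19
rain      1  -28              29
snow      3   -7              10
sun       1  -18              19
So sum() = 95.

95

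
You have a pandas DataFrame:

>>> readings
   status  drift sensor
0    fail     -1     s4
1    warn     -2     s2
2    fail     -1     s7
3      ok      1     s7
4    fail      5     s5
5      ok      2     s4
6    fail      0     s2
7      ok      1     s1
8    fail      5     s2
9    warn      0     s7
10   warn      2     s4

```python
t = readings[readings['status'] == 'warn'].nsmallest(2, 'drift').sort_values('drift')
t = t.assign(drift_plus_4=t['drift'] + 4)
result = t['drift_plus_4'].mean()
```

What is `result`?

3.0

filter rows where status == 'warn':
   status  drift sensor
1    warn     -2     s2
9    warn      0     s7
10   warn      2     s4
take 2 rows with smallest drift:
  status  drift sensor
1   warn     -2     s2
9   warn      0     s7
sort by drift:
  status  drift sensor
1   warn     -2     s2
9   warn      0     s7
add column drift_plus_4 = t['drift'] + 4:
  status  drift sensor  drift_plus_4
1   warn     -2     s2             2
9   warn      0     s7             4
mean of column 'drift_plus_4' → 3.0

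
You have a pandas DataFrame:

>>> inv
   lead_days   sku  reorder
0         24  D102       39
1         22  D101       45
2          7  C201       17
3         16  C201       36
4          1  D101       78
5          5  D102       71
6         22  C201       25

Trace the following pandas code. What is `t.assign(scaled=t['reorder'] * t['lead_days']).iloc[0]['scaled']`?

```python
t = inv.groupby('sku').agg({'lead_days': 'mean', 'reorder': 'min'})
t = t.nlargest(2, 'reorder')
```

517.5

group by sku: mean(lead_days), min(reorder):
      lead_days  reorder
sku                     
C201       15.0       17
D101       11.5       45
D102       14.5       39
take 2 rows with largest reorder:
      lead_days  reorder
sku                     
D101       11.5       45
D102       14.5       39
add column scaled = t['reorder'] * t['lead_days']:
      lead_days  reorder  scaled
sku                             
D101       11.5       45   517.5
D102       14.5       39   565.5
Hence 517.5.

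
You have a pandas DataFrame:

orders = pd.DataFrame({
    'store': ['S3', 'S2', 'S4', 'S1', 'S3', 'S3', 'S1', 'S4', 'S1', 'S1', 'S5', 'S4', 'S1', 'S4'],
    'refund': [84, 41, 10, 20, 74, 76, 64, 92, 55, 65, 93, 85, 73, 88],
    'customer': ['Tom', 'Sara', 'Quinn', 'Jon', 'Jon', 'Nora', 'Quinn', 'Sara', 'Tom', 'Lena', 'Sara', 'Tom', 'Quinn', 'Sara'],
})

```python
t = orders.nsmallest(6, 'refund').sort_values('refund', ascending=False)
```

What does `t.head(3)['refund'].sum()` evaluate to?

184

take 6 rows with smallest refund:
  store  refund customer
2    S4      10    Quinn
3    S1      20      Jon
1    S2      41     Sara
8    S1      55      Tom
6    S1      64    Quinn
9    S1      65     Lena
sort by refund descending:
  store  refund customer
9    S1      65     Lena
6    S1      64    Quinn
8    S1      55      Tom
1    S2      41     Sara
3    S1      20      Jon
2    S4      10    Quinn
take first 3 rows:
  store  refund customer
9    S1      65     Lena
6    S1      64    Quinn
8    S1      55      Tom
The sum of column 'refund' is 184.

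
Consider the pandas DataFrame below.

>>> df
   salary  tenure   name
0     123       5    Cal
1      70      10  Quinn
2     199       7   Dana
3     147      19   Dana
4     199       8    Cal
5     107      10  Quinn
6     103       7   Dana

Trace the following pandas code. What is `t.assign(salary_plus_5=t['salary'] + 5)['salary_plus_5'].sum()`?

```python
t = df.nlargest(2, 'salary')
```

take 2 rows with largest salary:
   salary  tenure  name
2     199       7  Dana
4     199       8   Cal
add column salary_plus_5 = t['salary'] + 5:
   salary  tenure  name  salary_plus_5
2     199       7  Dana            204
4     199       8   Cal            204
Then the sum of column 'salary_plus_5': 408

408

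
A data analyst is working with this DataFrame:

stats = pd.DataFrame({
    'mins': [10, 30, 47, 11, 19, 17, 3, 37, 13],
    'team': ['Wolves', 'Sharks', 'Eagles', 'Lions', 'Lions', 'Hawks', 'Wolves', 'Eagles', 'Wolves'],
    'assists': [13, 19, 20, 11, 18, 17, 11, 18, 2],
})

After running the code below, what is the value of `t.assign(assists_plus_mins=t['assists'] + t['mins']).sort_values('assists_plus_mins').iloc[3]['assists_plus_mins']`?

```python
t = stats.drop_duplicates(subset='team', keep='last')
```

drop duplicate team (keep=last):
   mins    team  assists
1    30  Sharks       19
4    19   Lions       18
5    17   Hawks       17
7    37  Eagles       18
8    13  Wolves        2
add column assists_plus_mins = t['assists'] + t['mins']:
   mins    team  assists  assists_plus_mins
1    30  Sharks       19                 49
4    19   Lions       18                 37
5    17   Hawks       17                 34
7    37  Eagles       18                 55
8    13  Wolves        2                 15
sort by assists_plus_mins:
   mins    team  assists  assists_plus_mins
8    13  Wolves        2                 15
5    17   Hawks       17                 34
4    19   Lions       18                 37
1    30  Sharks       19                 49
7    37  Eagles       18                 55
Then the value at position 3, column 'assists_plus_mins': 49

49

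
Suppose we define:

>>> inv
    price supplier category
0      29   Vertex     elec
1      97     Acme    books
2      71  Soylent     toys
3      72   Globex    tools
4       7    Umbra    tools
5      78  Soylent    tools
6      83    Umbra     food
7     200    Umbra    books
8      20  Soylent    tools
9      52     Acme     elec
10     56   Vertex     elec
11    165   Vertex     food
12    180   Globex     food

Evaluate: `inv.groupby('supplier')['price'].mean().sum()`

group by supplier, mean of price:
supplier
Acme        74.500000
Globex     126.000000
Soylent     56.333333
Umbra       96.666667
Vertex      83.333333
Name: price, dtype: float64
sum of the resulting series → 436.833333333

436.833333333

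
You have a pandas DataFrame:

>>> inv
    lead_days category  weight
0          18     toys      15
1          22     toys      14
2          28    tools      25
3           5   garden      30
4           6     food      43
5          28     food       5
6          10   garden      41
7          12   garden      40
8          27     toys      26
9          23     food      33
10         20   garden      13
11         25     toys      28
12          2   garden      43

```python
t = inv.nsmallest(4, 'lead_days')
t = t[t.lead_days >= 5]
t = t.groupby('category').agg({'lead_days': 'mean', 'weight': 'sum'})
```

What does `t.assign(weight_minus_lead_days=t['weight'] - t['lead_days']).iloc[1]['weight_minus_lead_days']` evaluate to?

63.5

take 4 rows with smallest lead_days:
    lead_days category  weight
12          2   garden      43
3           5   garden      30
4           6     food      43
6          10   garden      41
filter rows where lead_days >= 5:
   lead_days category  weight
3          5   garden      30
4          6     food      43
6         10   garden      41
group by category: mean(lead_days), sum(weight):
          lead_days  weight
category                   
food            6.0      43
garden          7.5      71
add column weight_minus_lead_days = t['weight'] - t['lead_days']:
          lead_days  weight  weight_minus_lead_days
category                                           
food            6.0      43                    37.0
garden          7.5      71                    63.5
Reading off the value at position 1, column 'weight_minus_lead_days', we get 63.5.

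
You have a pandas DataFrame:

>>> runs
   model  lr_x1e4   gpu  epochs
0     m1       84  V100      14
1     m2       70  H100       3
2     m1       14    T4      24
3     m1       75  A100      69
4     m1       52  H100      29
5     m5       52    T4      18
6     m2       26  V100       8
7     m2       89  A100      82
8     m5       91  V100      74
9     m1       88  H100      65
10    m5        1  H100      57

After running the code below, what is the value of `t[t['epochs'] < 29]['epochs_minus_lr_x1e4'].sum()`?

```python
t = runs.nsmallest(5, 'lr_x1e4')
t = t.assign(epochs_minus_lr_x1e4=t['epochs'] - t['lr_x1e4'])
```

-42

take 5 rows with smallest lr_x1e4:
   model  lr_x1e4   gpu  epochs
10    m5        1  H100      57
2     m1       14    T4      24
6     m2       26  V100       8
4     m1       52  H100      29
5     m5       52    T4      18
add column epochs_minus_lr_x1e4 = t['epochs'] - t['lr_x1e4']:
   model  lr_x1e4   gpu  epochs  epochs_minus_lr_x1e4
10    m5        1  H100      57                    56
2     m1       14    T4      24                    10
6     m2       26  V100       8                   -18
4     m1       52  H100      29                   -23
5     m5       52    T4      18                   -34
filter rows where epochs < 29:
  model  lr_x1e4   gpu  epochs  epochs_minus_lr_x1e4
2    m1       14    T4      24                    10
6    m2       26  V100       8                   -18
5    m5       52    T4      18                   -34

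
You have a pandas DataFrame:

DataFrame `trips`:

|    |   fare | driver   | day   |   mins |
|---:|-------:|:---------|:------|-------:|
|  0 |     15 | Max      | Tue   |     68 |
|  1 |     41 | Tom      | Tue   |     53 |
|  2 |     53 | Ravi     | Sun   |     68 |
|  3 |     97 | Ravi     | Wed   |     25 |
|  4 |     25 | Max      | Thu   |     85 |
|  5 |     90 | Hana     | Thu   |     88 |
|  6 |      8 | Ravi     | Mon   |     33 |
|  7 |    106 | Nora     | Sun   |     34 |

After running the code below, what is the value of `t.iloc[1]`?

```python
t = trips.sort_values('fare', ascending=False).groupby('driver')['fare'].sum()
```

40

sort by fare descending:
   fare driver  day  mins
7   106   Nora  Sun    34
3    97   Ravi  Wed    25
5    90   Hana  Thu    88
2    53   Ravi  Sun    68
1    41    Tom  Tue    53
4    25    Max  Thu    85
0    15    Max  Tue    68
6     8   Ravi  Mon    33
group by driver, sum of fare:
driver
Hana     90
Max      40
Nora    106
Ravi    158
Tom      41
Name: fare, dtype: int64
Hence 40.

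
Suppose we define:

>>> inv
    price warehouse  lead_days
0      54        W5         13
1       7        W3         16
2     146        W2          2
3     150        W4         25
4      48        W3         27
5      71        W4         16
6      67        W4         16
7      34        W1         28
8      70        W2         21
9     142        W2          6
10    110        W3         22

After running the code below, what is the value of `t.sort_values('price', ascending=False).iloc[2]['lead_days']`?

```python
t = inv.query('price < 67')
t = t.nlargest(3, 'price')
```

filter rows where price < 67:
   price warehouse  lead_days
0     54        W5         13
1      7        W3         16
4     48        W3         27
7     34        W1         28
take 3 rows with largest price:
   price warehouse  lead_days
0     54        W5         13
4     48        W3         27
7     34        W1         28
sort by price descending:
   price warehouse  lead_days
0     54        W5         13
4     48        W3         27
7     34        W1         28
Hence 28.

28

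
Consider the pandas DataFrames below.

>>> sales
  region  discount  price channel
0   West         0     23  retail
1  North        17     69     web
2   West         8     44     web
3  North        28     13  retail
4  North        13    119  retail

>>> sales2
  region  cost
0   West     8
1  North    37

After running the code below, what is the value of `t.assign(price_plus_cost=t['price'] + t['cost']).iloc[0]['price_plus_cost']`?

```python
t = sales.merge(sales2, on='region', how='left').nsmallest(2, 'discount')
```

31

merge on 'region' (how='left') → 5 rows:
  region  discount  price channel  cost
0   West         0     23  retail     8
1  North        17     69     web    37
2   West         8     44     web     8
3  North        28     13  retail    37
4  North        13    119  retail    37
take 2 rows with smallest discount:
  region  discount  price channel  cost
0   West         0     23  retail     8
2   West         8     44     web     8
add column price_plus_cost = t['price'] + t['cost']:
  region  discount  price channel  cost  price_plus_cost
0   West         0     23  retail     8               31
2   West         8     44     web     8               52
The value at position 0, column 'price_plus_cost' is 31.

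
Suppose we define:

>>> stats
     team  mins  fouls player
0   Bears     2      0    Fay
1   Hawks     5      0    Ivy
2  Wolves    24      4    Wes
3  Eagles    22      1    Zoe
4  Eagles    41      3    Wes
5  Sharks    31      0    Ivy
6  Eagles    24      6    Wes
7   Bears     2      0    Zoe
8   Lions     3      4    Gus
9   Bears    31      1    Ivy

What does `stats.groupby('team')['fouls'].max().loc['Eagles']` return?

6

group by team, max of fouls:
team
Bears     1
Eagles    6
Hawks     0
Lions     4
Sharks    0
Wolves    4
Name: fouls, dtype: int64
Hence 6.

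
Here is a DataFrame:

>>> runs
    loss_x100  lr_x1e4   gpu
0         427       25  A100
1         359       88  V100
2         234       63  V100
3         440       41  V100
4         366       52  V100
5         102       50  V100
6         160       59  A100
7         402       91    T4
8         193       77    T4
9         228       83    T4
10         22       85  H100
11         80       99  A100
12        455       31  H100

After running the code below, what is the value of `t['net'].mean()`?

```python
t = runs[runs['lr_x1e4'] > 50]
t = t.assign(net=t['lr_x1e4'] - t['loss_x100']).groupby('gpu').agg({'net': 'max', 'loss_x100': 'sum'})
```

filter rows where lr_x1e4 > 50:
    loss_x100  lr_x1e4   gpu
1         359       88  V100
2         234       63  V100
4         366       52  V100
6         160       59  A100
7         402       91    T4
8         193       77    T4
9         228       83    T4
10         22       85  H100
11         80       99  A100
add column net = t['lr_x1e4'] - t['loss_x100']:
    loss_x100  lr_x1e4   gpu  net
1         359       88  V100 -271
2         234       63  V100 -171
4         366       52  V100 -314
6         160       59  A100 -101
7         402       91    T4 -311
8         193       77    T4 -116
9         228       83    T4 -145
10         22       85  H100   63
11         80       99  A100   19
group by gpu: max(net), sum(loss_x100):
      net  loss_x100
gpu                 
A100   19        240
H100   63         22
T4   -116        823
V100 -171        959
Then the mean of column 'net': -51.25

-51.25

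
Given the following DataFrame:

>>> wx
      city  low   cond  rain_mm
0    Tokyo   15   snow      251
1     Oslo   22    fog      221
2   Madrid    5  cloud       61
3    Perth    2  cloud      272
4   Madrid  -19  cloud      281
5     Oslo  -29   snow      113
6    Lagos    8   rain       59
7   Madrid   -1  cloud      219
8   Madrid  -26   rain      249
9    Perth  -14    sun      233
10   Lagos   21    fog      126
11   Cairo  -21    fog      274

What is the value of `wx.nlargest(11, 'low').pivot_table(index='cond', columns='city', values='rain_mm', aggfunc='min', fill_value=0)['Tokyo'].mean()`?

50.2

take 11 rows with largest low:
      city  low   cond  rain_mm
1     Oslo   22    fog      221
10   Lagos   21    fog      126
0    Tokyo   15   snow      251
6    Lagos    8   rain       59
2   Madrid    5  cloud       61
3    Perth    2  cloud      272
7   Madrid   -1  cloud      219
9    Perth  -14    sun      233
4   Madrid  -19  cloud      281
11   Cairo  -21    fog      274
8   Madrid  -26   rain      249
pivot: rows=cond, cols=city, min(rain_mm):
city   Cairo  Lagos  Madrid  Oslo  Perth  Tokyo
cond                                           
cloud      0      0      61     0    272      0
fog      274    126       0   221      0      0
rain       0     59     249     0      0      0
snow       0      0       0     0      0    251
sun        0      0       0     0    233      0
So mean() = 50.2.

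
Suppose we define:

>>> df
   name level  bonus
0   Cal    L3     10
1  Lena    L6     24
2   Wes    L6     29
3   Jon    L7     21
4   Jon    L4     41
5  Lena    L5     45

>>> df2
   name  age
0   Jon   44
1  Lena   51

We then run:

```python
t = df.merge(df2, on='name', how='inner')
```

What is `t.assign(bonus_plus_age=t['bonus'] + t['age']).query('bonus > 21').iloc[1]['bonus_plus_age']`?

85

merge on 'name' (how='inner') → 4 rows:
   name level  bonus  age
0  Lena    L6     24   51
1   Jon    L7     21   44
2   Jon    L4     41   44
3  Lena    L5     45   51
add column bonus_plus_age = t['bonus'] + t['age']:
   name level  bonus  age  bonus_plus_age
0  Lena    L6     24   51              75
1   Jon    L7     21   44              65
2   Jon    L4     41   44              85
3  Lena    L5     45   51              96
filter rows where bonus > 21:
   name level  bonus  age  bonus_plus_age
0  Lena    L6     24   51              75
2   Jon    L4     41   44              85
3  Lena    L5     45   51              96
Hence 85.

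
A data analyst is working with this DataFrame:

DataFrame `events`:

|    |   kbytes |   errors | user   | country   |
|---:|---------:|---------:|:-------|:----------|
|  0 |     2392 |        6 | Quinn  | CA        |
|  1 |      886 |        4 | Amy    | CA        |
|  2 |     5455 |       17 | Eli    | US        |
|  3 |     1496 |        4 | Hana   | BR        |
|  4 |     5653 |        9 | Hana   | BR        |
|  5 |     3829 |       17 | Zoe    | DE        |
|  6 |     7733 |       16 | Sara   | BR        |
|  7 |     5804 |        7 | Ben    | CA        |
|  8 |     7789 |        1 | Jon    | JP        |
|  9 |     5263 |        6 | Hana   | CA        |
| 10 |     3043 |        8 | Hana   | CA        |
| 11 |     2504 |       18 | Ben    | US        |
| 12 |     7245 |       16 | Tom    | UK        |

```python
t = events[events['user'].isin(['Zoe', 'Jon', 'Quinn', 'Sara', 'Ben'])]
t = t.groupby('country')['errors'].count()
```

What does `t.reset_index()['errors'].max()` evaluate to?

filter rows where user in ['Zoe', 'Jon', 'Quinn', 'Sara', 'Ben']:
    kbytes  errors   user country
0     2392       6  Quinn      CA
5     3829      17    Zoe      DE
6     7733      16   Sara      BR
7     5804       7    Ben      CA
8     7789       1    Jon      JP
11    2504      18    Ben      US
group by country, count of errors:
country
BR    1
CA    2
DE    1
JP    1
US    1
Name: errors, dtype: int64
reset_index():
  country  errors
0      BR       1
1      CA       2
2      DE       1
3      JP       1
4      US       1

2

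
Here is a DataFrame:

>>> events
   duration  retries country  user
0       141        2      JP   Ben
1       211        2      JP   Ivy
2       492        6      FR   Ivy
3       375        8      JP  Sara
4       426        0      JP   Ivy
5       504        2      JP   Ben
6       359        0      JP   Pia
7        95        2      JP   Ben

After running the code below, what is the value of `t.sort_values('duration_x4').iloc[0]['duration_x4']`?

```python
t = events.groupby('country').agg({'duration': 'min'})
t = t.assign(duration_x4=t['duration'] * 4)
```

group by country, min of duration:
         duration
country          
FR            492
JP             95
add column duration_x4 = t['duration'] * 4:
         duration  duration_x4
country                       
FR            492         1968
JP             95          380
sort by duration_x4:
         duration  duration_x4
country                       
JP             95          380
FR            492         1968
The value at position 0, column 'duration_x4' is 380.

380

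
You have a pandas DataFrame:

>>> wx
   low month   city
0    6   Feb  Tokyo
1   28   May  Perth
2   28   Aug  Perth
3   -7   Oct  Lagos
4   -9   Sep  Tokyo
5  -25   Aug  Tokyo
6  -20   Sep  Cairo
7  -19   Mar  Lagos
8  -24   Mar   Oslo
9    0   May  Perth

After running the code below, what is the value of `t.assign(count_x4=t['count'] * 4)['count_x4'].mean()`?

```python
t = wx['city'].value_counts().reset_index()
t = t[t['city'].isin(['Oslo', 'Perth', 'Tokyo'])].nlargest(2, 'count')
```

value_counts of city:
city
Tokyo    3
Perth    3
Lagos    2
Cairo    1
Oslo     1
Name: count, dtype: int64
reset_index():
    city  count
0  Tokyo      3
1  Perth      3
2  Lagos      2
3  Cairo      1
4   Oslo      1
filter rows where city in ['Oslo', 'Perth', 'Tokyo']:
    city  count
0  Tokyo      3
1  Perth      3
4   Oslo      1
take 2 rows with largest count:
    city  count
0  Tokyo      3
1  Perth      3
add column count_x4 = t['count'] * 4:
    city  count  count_x4
0  Tokyo      3        12
1  Perth      3        12
Taking the mean of column 'count_x4' gives 12.0.

12.0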